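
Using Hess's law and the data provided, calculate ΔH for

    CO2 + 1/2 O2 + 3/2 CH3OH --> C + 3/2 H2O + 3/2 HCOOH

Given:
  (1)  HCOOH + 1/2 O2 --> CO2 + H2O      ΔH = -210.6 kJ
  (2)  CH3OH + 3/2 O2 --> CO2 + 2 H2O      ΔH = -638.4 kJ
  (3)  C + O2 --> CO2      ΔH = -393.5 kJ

(1) reversed and × 3/2: (-3/2)·(-210.6) = +315.9 kJ
(2) × 3/2: (3/2)·(-638.4) = -957.6 kJ
(3) reversed: +393.5 kJ
Summing the manipulated equations, ΔH = (-3/2)·(-210.6) + (3/2)·(-638.4) + (-1)·(-393.5) = -248.2 kJ

ΔH = -248.2 kJ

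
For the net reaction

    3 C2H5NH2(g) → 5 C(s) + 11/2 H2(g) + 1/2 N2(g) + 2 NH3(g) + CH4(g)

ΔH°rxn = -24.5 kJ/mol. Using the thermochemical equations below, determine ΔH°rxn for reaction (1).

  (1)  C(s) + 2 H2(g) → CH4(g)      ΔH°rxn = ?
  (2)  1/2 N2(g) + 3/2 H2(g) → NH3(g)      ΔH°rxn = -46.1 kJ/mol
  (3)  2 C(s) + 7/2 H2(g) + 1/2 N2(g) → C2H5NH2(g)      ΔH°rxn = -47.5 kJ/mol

ΔH°rxn = -74.8 kJ/mol

(1) as written: contributes x
(2) × 2: (2)·(-46.1) = -92.2 kJ/mol
(3) reversed and × 3: (-3)·(-47.5) = +142.5 kJ/mol
-24.5 = (-92.2) + (+142.5) + x
x = (-24.5 − (+50.3)) / (1) = -74.8 kJ/mol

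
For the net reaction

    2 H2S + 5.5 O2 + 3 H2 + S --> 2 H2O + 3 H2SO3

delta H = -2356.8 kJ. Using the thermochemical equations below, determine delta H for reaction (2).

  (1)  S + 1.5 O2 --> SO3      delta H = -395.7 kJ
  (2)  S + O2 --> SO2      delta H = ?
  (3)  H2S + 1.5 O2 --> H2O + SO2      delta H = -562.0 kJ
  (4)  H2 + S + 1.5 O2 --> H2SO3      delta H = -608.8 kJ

delta H = -296.8 kJ

(1): not needed.
(2) reversed and × 2: contributes −2·x
(3) × 2: (2)·(-562.0) = -1124.0 kJ
(4) × 3: (3)·(-608.8) = -1826.4 kJ
-2356.8 = (-1124.0) + (-1826.4) − 2·x
x = (-2356.8 − (-2950.4)) / (-2) = -296.8 kJ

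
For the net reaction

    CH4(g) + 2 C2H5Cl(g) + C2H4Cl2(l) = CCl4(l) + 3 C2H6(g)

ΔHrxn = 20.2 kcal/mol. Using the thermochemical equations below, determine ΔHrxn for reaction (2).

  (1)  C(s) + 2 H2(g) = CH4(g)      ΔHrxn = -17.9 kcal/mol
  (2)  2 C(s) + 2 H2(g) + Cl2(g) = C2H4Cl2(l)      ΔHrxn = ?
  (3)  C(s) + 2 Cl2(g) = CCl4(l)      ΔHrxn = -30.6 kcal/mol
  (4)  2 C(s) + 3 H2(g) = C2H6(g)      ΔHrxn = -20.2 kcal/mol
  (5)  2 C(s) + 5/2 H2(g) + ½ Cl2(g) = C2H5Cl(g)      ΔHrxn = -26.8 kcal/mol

ΔHrxn = -39.9 kcal/mol

(1) reversed: +17.9 kcal/mol
(2) reversed: contributes −x
(3) as written: -30.6 kcal/mol
(4) × 3: (3)·(-20.2) = -60.6 kcal/mol
(5) reversed and × 2: (-2)·(-26.8) = +53.6 kcal/mol
+20.2 = (+17.9) + (-30.6) + (-60.6) + (+53.6) − x
x = (+20.2 − (-19.7)) / (-1) = -39.9 kcal/mol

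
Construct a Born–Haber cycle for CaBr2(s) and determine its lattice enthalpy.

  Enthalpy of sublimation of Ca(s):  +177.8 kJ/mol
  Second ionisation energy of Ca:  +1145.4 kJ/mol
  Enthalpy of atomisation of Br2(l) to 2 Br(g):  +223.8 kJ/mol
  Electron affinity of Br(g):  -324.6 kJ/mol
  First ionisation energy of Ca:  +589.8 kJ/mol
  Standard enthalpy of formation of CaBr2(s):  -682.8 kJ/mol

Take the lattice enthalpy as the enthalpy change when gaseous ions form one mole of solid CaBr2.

ΔHf° = 1·ΔHsub + 1·(ΣIE) + 1·D(Br2) + 2·EA + U
-682.8 = 1·(+177.8) + 1·(+1735.2) + 1·(+223.8) + 2·(-324.6) + U
U = -682.8 − (+1487.6) = -2170.4 kJ/mol

U = -2170.4 kJ/mol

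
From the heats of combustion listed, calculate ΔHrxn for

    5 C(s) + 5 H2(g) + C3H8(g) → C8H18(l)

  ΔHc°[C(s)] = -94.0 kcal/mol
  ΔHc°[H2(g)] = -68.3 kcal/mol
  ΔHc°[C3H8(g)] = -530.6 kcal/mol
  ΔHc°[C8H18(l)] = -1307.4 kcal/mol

Using ΔH = Σ nΔHc°(reactants) − Σ nΔHc°(products):
= [5·(-94.0) + 5·(-68.3) + 1·(-530.6)] − [1·(-1307.4)]
= -34.7 kcal/mol

ΔHrxn = -34.7 kcal/mol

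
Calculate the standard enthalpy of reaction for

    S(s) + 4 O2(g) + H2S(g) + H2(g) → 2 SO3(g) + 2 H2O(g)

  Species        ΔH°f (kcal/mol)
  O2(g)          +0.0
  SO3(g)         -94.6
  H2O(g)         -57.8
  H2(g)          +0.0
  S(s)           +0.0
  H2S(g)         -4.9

ΔH°rxn = Σ nΔHf°(products) − Σ nΔHf°(reactants).
Products: 2·(-94.6) + 2·(-57.8) = -304.8
Reactants: 1·(+0.0) + 4·(+0.0) + 1·(-4.9) + 1·(+0.0) = -4.9
ΔH_rxn = (-304.8) − (-4.9) = -299.9 kcal/mol

ΔH_rxn = -299.9 kcal/mol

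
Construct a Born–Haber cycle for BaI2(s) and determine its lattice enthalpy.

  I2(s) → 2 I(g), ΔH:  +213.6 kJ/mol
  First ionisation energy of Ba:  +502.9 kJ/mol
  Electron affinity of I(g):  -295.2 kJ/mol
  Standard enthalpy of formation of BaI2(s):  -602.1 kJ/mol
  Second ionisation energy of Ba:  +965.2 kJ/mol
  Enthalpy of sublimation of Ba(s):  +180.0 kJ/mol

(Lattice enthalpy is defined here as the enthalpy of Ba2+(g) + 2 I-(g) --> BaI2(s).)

ΔHf° = 1·ΔHsub + 1·(ΣIE) + 1·D(I2) + 2·EA + U
-602.1 = 1·(+180.0) + 1·(+1468.1) + 1·(+213.6) + 2·(-295.2) + U
U = -602.1 − (+1271.3) = -1873.4 kJ/mol

U = -1873.4 kJ/mol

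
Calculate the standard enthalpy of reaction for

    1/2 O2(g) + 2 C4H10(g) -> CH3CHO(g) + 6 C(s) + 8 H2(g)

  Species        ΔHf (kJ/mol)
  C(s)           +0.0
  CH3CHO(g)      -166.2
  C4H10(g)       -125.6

ΔH°rxn = Σ nΔHf°(products) − Σ nΔHf°(reactants).
Products: 1·(-166.2) + 6·(+0.0) + 8·(+0.0) = -166.2
Reactants: 1/2·(+0.0) + 2·(-125.6) = -251.2
ΔH_rxn = (-166.2) − (-251.2) = 85.0 kJ/mol

ΔH_rxn = 85.0 kJ/mol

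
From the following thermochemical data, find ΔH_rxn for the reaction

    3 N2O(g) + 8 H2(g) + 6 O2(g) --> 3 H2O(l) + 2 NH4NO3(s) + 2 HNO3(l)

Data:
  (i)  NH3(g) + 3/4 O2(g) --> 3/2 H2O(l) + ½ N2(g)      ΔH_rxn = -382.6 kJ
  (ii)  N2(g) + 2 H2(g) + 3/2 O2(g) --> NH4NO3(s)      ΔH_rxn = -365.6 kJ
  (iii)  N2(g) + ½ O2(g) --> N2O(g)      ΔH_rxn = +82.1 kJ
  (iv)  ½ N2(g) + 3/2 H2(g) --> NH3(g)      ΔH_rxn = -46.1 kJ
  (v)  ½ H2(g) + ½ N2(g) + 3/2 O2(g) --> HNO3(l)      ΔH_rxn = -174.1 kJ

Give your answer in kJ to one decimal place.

(i) × 2 (scale by 2 for the 3 H2O(l)): (2)·(-382.6) = -765.2 kJ
(ii) × 2 (scale by 2 for the 2 NH4NO3(s)): (2)·(-365.6) = -731.2 kJ
(iii) reversed and × 3 (N2O(g) must end up as a reactant; ×3 to match 3 N2O(g) in the target): (-3)·(+82.1) = -246.3 kJ
(iv) × 2: (2)·(-46.1) = -92.2 kJ
(v) × 2 (×2 to match 2 HNO3(l) in the target): (2)·(-174.1) = -348.2 kJ
ΔH_rxn = (2)·(-382.6) + (2)·(-365.6) + (-3)·(+82.1) + (2)·(-46.1) + (2)·(-174.1) = -2183.1 kJ

ΔH_rxn = -2183.1 kJ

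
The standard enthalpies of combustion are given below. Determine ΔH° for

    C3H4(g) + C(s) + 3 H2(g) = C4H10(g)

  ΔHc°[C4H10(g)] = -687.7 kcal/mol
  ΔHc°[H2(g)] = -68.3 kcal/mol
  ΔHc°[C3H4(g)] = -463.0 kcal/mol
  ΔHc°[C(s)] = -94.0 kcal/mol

ΔH° = -74.2 kcal/mol

With combustion enthalpies, reactants minus products:
= [1·(-463.0) + 1·(-94.0) + 3·(-68.3)] − [1·(-687.7)]
= -74.2 kcal/mol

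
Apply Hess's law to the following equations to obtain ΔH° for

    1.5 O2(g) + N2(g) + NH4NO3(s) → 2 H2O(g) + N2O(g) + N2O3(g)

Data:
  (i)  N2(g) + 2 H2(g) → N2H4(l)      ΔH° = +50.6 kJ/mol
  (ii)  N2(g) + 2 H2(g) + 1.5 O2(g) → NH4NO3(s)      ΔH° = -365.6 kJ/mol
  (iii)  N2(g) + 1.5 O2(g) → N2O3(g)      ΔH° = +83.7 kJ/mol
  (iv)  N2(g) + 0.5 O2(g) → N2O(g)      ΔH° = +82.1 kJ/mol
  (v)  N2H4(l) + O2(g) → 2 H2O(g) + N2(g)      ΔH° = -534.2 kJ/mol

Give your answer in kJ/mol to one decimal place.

ΔH° = 47.8 kJ/mol

(i) as written: +50.6 kJ/mol
(ii) reversed: +365.6 kJ/mol
(iii) as written: +83.7 kJ/mol
(iv) as written: +82.1 kJ/mol
(v) as written: -534.2 kJ/mol
Summing the manipulated equations, ΔH° = (+50.6) + (+365.6) + (+83.7) + (+82.1) + (-534.2) = 47.8 kJ/mol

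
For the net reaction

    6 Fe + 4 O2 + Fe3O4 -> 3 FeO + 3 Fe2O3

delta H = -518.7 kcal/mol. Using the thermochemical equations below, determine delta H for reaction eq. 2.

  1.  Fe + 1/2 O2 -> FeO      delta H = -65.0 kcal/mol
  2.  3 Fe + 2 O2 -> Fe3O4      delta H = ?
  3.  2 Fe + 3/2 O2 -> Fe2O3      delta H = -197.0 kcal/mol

delta H = -267.3 kcal/mol

eq. 1 × 3 (×3 to match 3 FeO in the target): (3)·(-65.0) = -195.0 kcal/mol
eq. 2 reversed (Fe3O4 must end up as a reactant): contributes −x
eq. 3 × 3 (scale by 3 for the 3 Fe2O3): (3)·(-197.0) = -591.0 kcal/mol
-518.7 = (-195.0) + (-591.0) − x
x = (-518.7 − (-786.0)) / (-1) = -267.3 kcal/mol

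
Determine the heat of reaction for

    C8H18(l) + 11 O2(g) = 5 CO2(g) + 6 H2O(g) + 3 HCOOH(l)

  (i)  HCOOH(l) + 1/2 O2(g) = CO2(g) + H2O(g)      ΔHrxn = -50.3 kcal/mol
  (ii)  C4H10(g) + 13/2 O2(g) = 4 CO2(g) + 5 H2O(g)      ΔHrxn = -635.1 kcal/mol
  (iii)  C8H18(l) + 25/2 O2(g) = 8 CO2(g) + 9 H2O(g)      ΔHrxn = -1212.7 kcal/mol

ΔHrxn = -1061.8 kcal/mol

(i) reversed and × 3: (-3)·(-50.3) = +150.9 kcal/mol
(ii): not needed.
(iii) as written: -1212.7 kcal/mol
ΔHrxn = (+150.9) + (-1212.7) = -1061.8 kcal/mol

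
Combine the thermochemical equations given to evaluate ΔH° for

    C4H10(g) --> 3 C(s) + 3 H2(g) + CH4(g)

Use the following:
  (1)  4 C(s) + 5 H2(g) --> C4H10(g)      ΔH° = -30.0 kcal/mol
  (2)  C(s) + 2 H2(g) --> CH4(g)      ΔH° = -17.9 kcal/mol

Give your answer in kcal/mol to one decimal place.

(1) reversed (C4H10(g) must end up as a reactant): +30.0 kcal/mol
(2) as written (CH4(g) already on the product side): -17.9 kcal/mol
ΔH° = (+30.0) + (-17.9) = 12.1 kcal/mol

ΔH° = 12.1 kcal/mol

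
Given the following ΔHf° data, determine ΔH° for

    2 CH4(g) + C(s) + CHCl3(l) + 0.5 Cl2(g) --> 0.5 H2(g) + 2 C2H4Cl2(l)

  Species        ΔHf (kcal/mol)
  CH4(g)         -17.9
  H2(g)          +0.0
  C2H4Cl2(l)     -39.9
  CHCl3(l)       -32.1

ΔH° = -11.9 kcal/mol

ΔH°rxn = Σ nΔHf°(products) − Σ nΔHf°(reactants).
Products: 1/2·(+0.0) + 2·(-39.9) = -79.8
Reactants: 2·(-17.9) + 1·(+0.0) + 1·(-32.1) + 1/2·(+0.0) = -67.9
ΔH° = (-79.8) − (-67.9) = -11.9 kcal/mol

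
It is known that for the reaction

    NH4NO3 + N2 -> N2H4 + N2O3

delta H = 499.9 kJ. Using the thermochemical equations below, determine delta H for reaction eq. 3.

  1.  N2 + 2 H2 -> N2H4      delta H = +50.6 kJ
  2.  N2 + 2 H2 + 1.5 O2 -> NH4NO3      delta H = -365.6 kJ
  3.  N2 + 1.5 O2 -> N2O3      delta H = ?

eq. 1 as written: +50.6 kJ
eq. 2 reversed: +365.6 kJ
eq. 3 as written: contributes x
+499.9 = (+50.6) + (+365.6) + x
x = (+499.9 − (+416.2)) / (1) = 83.7 kJ

delta H = 83.7 kJ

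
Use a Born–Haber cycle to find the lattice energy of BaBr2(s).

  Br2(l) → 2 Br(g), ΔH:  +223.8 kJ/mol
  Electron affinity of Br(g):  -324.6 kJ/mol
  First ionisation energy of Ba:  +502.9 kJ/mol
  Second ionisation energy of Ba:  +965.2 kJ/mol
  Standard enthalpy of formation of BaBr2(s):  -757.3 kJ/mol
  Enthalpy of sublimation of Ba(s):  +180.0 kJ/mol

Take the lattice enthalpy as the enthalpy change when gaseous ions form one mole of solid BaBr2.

ΔHf° = 1·ΔHsub + 1·(ΣIE) + 1·D(Br2) + 2·EA + U
-757.3 = 1·(+180.0) + 1·(+1468.1) + 1·(+223.8) + 2·(-324.6) + U
U = -757.3 − (+1222.7) = -1980.0 kJ/mol

U = -1980.0 kJ/mol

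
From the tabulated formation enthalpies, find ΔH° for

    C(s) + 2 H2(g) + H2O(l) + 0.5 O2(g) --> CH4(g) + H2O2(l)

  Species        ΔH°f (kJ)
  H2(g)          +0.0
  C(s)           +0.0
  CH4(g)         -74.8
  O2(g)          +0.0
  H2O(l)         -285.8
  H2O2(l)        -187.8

ΔH° = 23.2 kJ

ΔH°rxn = Σ nΔHf°(products) − Σ nΔHf°(reactants).
Products: 1·(-74.8) + 1·(-187.8) = -262.6
Reactants: 1·(+0.0) + 2·(+0.0) + 1·(-285.8) + 1/2·(+0.0) = -285.8
ΔH° = (-262.6) − (-285.8) = 23.2 kJ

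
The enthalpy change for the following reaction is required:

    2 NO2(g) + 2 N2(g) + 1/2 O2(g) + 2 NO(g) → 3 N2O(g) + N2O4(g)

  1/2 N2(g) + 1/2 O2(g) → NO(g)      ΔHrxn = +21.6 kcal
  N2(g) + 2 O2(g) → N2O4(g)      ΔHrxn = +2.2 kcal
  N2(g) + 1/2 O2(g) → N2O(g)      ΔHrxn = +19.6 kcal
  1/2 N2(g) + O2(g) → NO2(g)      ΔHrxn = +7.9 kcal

equation 1 reversed and × 2: (-2)·(+21.6) = -43.2 kcal
equation 2 as written: +2.2 kcal
equation 3 × 3: (3)·(+19.6) = +58.8 kcal
equation 4 reversed and × 2: (-2)·(+7.9) = -15.8 kcal
By Hess's law, ΔHrxn = (-43.2) + (+2.2) + (+58.8) + (-15.8) = 2.0 kcal

ΔHrxn = 2.0 kcal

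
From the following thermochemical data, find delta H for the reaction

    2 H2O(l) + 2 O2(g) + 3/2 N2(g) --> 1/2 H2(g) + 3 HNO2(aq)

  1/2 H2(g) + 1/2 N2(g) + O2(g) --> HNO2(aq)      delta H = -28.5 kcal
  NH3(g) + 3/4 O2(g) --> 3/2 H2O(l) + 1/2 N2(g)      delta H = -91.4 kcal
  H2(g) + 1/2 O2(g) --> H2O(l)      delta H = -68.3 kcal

equation 1 × 3: (3)·(-28.5) = -85.5 kcal
equation 2: not needed.
equation 3 reversed and × 2: (-2)·(-68.3) = +136.6 kcal
Since enthalpy is a state function, delta H = (3)·(-28.5) + (-2)·(-68.3) = 51.1 kcal

delta H = 51.1 kcal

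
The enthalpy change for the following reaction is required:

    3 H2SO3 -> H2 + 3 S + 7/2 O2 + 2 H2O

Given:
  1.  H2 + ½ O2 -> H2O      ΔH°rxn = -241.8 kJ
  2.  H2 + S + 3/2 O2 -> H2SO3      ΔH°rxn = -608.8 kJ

eq. 1 × 2: (2)·(-241.8) = -483.6 kJ
eq. 2 reversed and × 3: (-3)·(-608.8) = +1826.4 kJ
ΔH°rxn = (2)·(-241.8) + (-3)·(-608.8) = 1342.8 kJ

ΔH°rxn = 1342.8 kJ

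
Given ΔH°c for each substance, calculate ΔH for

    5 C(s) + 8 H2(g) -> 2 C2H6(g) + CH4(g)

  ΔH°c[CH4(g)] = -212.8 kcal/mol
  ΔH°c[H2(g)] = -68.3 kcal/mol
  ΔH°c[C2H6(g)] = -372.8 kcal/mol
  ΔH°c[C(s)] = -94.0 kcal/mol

Using ΔH = Σ nΔHc°(reactants) − Σ nΔHc°(products):
= [5·(-94.0) + 8·(-68.3)] − [2·(-372.8) + 1·(-212.8)]
= -58.0 kcal/mol

ΔH = -58.0 kcal/mol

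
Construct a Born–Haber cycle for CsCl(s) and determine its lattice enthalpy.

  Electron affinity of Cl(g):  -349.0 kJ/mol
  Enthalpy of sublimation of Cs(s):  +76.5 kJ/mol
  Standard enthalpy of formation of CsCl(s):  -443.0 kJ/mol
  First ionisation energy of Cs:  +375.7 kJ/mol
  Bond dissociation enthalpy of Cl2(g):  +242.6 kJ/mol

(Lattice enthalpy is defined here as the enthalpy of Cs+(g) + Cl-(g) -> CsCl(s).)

U = -667.5 kJ/mol

ΔHf° = 1·ΔHsub + 1·(ΣIE) + 1/2·D(Cl2) + 1·EA + U
-443.0 = 1·(+76.5) + 1·(+375.7) + 1/2·(+242.6) + 1·(-349.0) + U
U = -443.0 − (+224.5) = -667.5 kJ/mol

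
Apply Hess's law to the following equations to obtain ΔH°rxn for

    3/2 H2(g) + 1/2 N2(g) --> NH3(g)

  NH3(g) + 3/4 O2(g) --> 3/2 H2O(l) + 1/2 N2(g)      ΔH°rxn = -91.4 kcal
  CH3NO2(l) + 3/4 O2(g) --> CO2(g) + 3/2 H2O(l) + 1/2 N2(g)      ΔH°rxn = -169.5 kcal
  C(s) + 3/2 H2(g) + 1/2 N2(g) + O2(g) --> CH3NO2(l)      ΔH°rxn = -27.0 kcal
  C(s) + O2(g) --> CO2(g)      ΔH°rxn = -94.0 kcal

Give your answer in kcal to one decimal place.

equation 1 reversed: +91.4 kcal
equation 2 as written: -169.5 kcal
equation 3 as written: -27.0 kcal
equation 4 reversed: +94.0 kcal
ΔH°rxn = (+91.4) + (-169.5) + (-27.0) + (+94.0) = -11.1 kcal

ΔH°rxn = -11.1 kcal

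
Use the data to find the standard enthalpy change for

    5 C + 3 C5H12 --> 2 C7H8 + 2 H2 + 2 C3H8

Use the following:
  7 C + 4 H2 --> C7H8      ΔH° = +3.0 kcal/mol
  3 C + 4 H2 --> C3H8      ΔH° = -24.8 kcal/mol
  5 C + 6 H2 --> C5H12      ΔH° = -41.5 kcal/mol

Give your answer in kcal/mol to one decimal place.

ΔH° = 80.9 kcal/mol

equation 1 × 2: (2)·(+3.0) = +6.0 kcal/mol
equation 2 × 2: (2)·(-24.8) = -49.6 kcal/mol
equation 3 reversed and × 3: (-3)·(-41.5) = +124.5 kcal/mol
By Hess's law, ΔH° = (2)·(+3.0) + (2)·(-24.8) + (-3)·(-41.5) = 80.9 kcal/mol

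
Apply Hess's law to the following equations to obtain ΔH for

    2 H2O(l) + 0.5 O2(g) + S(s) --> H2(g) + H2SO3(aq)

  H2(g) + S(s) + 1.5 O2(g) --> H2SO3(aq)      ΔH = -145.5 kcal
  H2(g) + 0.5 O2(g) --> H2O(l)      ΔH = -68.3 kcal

equation 1 as written (H2SO3(aq) already on the product side): -145.5 kcal
equation 2 reversed and × 2 (reverse to put H2O(l) on the reactant side; scale by 2 for the 2 H2O(l)): (-2)·(-68.3) = +136.6 kcal
Since enthalpy is a state function, ΔH = (1)·(-145.5) + (-2)·(-68.3) = -8.9 kcal

ΔH = -8.9 kcal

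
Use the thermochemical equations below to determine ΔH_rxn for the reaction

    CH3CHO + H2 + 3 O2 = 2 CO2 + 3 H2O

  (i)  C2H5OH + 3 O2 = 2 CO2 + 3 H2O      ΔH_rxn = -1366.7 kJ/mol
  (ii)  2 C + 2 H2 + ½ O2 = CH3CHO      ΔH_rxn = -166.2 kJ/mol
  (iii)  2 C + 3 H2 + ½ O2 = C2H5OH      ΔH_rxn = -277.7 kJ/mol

ΔH_rxn = -1478.2 kJ/mol

(i) as written: -1366.7 kJ/mol
(ii) reversed: +166.2 kJ/mol
(iii) as written: -277.7 kJ/mol
ΔH_rxn = (1)·(-1366.7) + (-1)·(-166.2) + (1)·(-277.7) = -1478.2 kJ/mol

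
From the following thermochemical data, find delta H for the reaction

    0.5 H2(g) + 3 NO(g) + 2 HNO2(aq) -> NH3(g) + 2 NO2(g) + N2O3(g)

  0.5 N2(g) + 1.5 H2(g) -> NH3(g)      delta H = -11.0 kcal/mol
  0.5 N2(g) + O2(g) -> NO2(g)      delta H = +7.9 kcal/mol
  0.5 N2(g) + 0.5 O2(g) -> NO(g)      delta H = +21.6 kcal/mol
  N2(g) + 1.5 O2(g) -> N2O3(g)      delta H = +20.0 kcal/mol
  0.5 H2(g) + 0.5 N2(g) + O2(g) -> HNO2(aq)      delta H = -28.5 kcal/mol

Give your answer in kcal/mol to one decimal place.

equation 1 as written: -11.0 kcal/mol
equation 2 × 2: (2)·(+7.9) = +15.8 kcal/mol
equation 3 reversed and × 3: (-3)·(+21.6) = -64.8 kcal/mol
equation 4 as written: +20.0 kcal/mol
equation 5 reversed and × 2: (-2)·(-28.5) = +57.0 kcal/mol
delta H = (1)·(-11.0) + (2)·(+7.9) + (-3)·(+21.6) + (1)·(+20.0) + (-2)·(-28.5) = 17.0 kcal/mol

delta H = 17.0 kcal/mol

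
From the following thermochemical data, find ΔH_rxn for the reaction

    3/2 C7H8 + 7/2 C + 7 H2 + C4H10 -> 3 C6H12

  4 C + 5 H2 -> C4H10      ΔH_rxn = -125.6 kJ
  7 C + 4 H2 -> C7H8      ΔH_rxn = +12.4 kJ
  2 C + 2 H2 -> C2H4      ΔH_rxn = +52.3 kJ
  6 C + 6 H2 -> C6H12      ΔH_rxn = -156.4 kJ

equation 1 reversed: +125.6 kJ
equation 2 reversed and × 3/2: (-3/2)·(+12.4) = -18.6 kJ
equation 3: not needed.
equation 4 × 3: (3)·(-156.4) = -469.2 kJ
ΔH_rxn = (+125.6) + (-18.6) + (-469.2) = -362.2 kJ

ΔH_rxn = -362.2 kJ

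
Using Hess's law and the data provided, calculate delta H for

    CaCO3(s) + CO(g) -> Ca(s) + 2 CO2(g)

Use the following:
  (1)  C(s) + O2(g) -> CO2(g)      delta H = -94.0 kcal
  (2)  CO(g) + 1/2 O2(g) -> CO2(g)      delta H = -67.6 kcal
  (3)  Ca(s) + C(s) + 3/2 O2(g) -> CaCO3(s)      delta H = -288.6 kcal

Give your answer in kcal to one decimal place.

(1) as written: -94.0 kcal
(2) as written (CO(g) already on the reactant side): -67.6 kcal
(3) reversed (reverse to put CaCO3(s) on the reactant side): +288.6 kcal
Combining the equations, delta H = (1)·(-94.0) + (1)·(-67.6) + (-1)·(-288.6) = 127.0 kcal

delta H = 127.0 kcal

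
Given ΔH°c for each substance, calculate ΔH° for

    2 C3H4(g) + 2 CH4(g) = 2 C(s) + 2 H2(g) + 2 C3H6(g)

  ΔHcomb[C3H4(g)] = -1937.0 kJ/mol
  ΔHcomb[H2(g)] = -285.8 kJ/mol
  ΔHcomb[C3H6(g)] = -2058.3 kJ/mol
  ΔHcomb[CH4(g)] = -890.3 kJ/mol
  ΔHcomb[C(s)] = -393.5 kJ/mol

Using ΔH = Σ nΔHc°(reactants) − Σ nΔHc°(products):
= [2·(-1937.0) + 2·(-890.3)] − [2·(-393.5) + 2·(-285.8) + 2·(-2058.3)]
= -179.4 kJ/mol

ΔH° = -179.4 kJ/mol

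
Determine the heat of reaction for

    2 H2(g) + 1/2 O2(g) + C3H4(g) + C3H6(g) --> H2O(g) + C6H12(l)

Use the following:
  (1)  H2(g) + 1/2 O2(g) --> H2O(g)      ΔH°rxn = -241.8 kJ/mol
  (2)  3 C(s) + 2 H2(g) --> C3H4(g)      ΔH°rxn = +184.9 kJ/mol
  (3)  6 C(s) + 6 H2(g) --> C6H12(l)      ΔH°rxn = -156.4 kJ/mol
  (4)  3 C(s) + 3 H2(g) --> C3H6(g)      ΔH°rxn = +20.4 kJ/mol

(1) as written (H2O(g) already on the product side): -241.8 kJ/mol
(2) reversed (reverse to put C3H4(g) on the reactant side): -184.9 kJ/mol
(3) as written (C6H12(l) already on the product side): -156.4 kJ/mol
(4) reversed (reverse to put C3H6(g) on the reactant side): -20.4 kJ/mol
Combining the equations, ΔH°rxn = (-241.8) + (-184.9) + (-156.4) + (-20.4) = -603.5 kJ/mol

ΔH°rxn = -603.5 kJ/mol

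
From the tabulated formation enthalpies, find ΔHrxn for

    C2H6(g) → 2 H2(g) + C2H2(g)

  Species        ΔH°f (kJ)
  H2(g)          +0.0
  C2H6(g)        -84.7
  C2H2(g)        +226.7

ΔHrxn = 311.4 kJ

ΔH°rxn = Σ nΔHf°(products) − Σ nΔHf°(reactants).
Products: 2·(+0.0) + 1·(+226.7) = +226.7
Reactants: 1·(-84.7) = -84.7
ΔHrxn = (+226.7) − (-84.7) = 311.4 kJ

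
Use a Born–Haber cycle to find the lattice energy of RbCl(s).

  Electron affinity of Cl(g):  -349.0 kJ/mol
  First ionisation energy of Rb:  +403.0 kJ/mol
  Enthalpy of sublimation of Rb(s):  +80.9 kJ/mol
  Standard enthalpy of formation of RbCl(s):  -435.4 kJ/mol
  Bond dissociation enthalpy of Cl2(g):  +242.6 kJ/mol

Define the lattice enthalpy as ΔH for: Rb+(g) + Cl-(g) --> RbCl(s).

U = -691.6 kJ/mol

ΔHf° = 1·ΔHsub + 1·(ΣIE) + 1/2·D(Cl2) + 1·EA + U
-435.4 = 1·(+80.9) + 1·(+403.0) + 1/2·(+242.6) + 1·(-349.0) + U
U = -435.4 − (+256.2) = -691.6 kJ/mol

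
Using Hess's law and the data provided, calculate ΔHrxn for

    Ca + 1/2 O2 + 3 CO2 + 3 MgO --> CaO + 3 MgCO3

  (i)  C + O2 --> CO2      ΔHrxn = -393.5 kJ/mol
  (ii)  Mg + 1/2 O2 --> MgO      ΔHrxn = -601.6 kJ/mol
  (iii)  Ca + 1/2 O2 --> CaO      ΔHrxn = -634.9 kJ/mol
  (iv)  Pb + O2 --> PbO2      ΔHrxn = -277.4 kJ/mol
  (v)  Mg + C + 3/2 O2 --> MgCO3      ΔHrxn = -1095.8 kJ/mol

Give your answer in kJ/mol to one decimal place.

ΔHrxn = -937.0 kJ/mol

(i) reversed and × 3 (CO2 must end up as a reactant; ×3 to match 3 CO2 in the target): (-3)·(-393.5) = +1180.5 kJ/mol
(ii) reversed and × 3 (reverse to put MgO on the reactant side; scale by 3 for the 3 MgO): (-3)·(-601.6) = +1804.8 kJ/mol
(iii) as written (CaO already on the product side): -634.9 kJ/mol
(iv): not needed (Pb appears nowhere else).
(v) × 3 (×3 to match 3 MgCO3 in the target): (3)·(-1095.8) = -3287.4 kJ/mol
Summing the manipulated equations, ΔHrxn = (-3)·(-393.5) + (-3)·(-601.6) + (1)·(-634.9) + (3)·(-1095.8) = -937.0 kJ/mol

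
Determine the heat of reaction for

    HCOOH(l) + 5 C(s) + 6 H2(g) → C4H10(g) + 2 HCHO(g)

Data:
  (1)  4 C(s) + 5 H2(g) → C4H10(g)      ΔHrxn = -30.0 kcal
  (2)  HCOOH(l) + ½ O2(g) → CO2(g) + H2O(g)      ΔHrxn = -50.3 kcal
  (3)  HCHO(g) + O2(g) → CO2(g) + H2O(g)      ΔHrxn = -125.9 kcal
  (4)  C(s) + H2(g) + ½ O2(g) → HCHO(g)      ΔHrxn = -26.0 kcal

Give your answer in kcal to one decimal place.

ΔHrxn = 19.6 kcal

(1) as written: -30.0 kcal
(2) as written: -50.3 kcal
(3) reversed: +125.9 kcal
(4) as written: -26.0 kcal
By Hess's law, ΔHrxn = (-30.0) + (-50.3) + (+125.9) + (-26.0) = 19.6 kcal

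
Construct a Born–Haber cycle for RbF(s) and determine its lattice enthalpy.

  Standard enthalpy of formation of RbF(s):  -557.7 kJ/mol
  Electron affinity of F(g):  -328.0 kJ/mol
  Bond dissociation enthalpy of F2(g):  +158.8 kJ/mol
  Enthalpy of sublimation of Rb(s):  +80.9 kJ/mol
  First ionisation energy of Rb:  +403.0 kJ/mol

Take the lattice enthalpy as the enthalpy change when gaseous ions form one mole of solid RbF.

U = -793.0 kJ/mol

ΔHf° = 1·ΔHsub + 1·(ΣIE) + 1/2·D(F2) + 1·EA + U
-557.7 = 1·(+80.9) + 1·(+403.0) + 1/2·(+158.8) + 1·(-328.0) + U
U = -557.7 − (+235.3) = -793.0 kJ/mol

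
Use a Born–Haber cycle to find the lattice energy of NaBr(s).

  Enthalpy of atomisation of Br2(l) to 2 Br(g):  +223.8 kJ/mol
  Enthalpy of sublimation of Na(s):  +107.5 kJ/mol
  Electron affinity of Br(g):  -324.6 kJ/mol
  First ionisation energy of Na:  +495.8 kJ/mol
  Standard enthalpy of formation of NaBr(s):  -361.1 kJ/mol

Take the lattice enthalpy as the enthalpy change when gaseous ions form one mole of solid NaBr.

U = -751.7 kJ/mol

ΔHf° = 1·ΔHsub + 1·(ΣIE) + 1/2·D(Br2) + 1·EA + U
-361.1 = 1·(+107.5) + 1·(+495.8) + 1/2·(+223.8) + 1·(-324.6) + U
U = -361.1 − (+390.6) = -751.7 kJ/mol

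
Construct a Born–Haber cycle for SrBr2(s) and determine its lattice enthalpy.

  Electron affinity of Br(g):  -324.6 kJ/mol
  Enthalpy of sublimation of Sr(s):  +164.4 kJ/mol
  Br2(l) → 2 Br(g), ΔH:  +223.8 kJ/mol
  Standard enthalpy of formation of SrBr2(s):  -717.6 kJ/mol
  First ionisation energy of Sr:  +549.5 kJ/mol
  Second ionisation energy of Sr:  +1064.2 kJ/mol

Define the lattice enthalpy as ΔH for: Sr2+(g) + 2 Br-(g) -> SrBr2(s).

ΔHf° = 1·ΔHsub + 1·(ΣIE) + 1·D(Br2) + 2·EA + U
-717.6 = 1·(+164.4) + 1·(+1613.7) + 1·(+223.8) + 2·(-324.6) + U
U = -717.6 − (+1352.7) = -2070.3 kJ/mol

U = -2070.3 kJ/mol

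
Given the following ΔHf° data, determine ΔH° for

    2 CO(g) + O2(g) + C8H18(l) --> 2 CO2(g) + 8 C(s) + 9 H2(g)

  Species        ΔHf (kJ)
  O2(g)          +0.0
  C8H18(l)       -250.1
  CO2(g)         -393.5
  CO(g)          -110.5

ΔH°rxn = Σ nΔHf°(products) − Σ nΔHf°(reactants).
Products: 2·(-393.5) + 8·(+0.0) + 9·(+0.0) = -787.0
Reactants: 2·(-110.5) + 1·(+0.0) + 1·(-250.1) = -471.1
ΔH° = (-787.0) − (-471.1) = -315.9 kJ

ΔH° = -315.9 kJ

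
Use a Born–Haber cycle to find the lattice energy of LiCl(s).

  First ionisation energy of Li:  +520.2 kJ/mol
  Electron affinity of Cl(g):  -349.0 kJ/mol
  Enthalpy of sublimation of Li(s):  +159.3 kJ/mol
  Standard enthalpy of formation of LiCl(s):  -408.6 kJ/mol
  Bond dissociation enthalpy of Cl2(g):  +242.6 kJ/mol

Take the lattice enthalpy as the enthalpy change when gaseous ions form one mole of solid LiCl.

ΔHf° = 1·ΔHsub + 1·(ΣIE) + 1/2·D(Cl2) + 1·EA + U
-408.6 = 1·(+159.3) + 1·(+520.2) + 1/2·(+242.6) + 1·(-349.0) + U
U = -408.6 − (+451.8) = -860.4 kJ/mol

U = -860.4 kJ/mol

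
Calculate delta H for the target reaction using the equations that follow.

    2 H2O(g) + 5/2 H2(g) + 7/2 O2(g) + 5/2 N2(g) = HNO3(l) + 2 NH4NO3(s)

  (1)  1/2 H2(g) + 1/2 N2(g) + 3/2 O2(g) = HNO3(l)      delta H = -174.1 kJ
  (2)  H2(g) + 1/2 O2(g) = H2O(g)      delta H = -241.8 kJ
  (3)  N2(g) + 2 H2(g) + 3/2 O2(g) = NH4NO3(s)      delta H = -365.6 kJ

(1) as written (HNO3(l) already on the product side): -174.1 kJ
(2) reversed and × 2 (reverse to put H2O(g) on the reactant side; scale by 2 for the 2 H2O(g)): (-2)·(-241.8) = +483.6 kJ
(3) × 2 (×2 to match 2 NH4NO3(s) in the target): (2)·(-365.6) = -731.2 kJ
delta H = (1)·(-174.1) + (-2)·(-241.8) + (2)·(-365.6) = -421.7 kJ

delta H = -421.7 kJ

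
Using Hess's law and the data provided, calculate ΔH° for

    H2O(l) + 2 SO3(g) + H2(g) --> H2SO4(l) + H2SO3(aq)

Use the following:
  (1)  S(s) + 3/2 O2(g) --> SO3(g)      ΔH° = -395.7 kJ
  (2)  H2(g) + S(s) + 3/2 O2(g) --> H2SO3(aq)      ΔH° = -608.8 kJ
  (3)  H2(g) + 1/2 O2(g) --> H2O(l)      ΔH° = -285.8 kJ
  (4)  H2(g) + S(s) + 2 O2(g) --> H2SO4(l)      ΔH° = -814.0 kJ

(1) reversed and × 2: (-2)·(-395.7) = +791.4 kJ
(2) as written: -608.8 kJ
(3) reversed: +285.8 kJ
(4) as written: -814.0 kJ
By Hess's law, ΔH° = (-2)·(-395.7) + (1)·(-608.8) + (-1)·(-285.8) + (1)·(-814.0) = -345.6 kJ

ΔH° = -345.6 kJ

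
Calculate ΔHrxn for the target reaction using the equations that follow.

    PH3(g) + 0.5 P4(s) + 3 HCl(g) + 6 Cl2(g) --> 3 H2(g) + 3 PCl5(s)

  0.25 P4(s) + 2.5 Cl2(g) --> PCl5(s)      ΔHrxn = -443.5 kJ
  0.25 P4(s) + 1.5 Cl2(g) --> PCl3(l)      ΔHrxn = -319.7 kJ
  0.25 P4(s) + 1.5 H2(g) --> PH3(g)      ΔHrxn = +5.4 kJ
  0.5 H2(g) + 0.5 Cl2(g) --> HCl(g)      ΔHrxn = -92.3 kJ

ΔHrxn = -1059.0 kJ

equation 1 × 3: (3)·(-443.5) = -1330.5 kJ
equation 2: not needed.
equation 3 reversed: -5.4 kJ
equation 4 reversed and × 3: (-3)·(-92.3) = +276.9 kJ
By Hess's law, ΔHrxn = (3)·(-443.5) + (-1)·(+5.4) + (-3)·(-92.3) = -1059.0 kJ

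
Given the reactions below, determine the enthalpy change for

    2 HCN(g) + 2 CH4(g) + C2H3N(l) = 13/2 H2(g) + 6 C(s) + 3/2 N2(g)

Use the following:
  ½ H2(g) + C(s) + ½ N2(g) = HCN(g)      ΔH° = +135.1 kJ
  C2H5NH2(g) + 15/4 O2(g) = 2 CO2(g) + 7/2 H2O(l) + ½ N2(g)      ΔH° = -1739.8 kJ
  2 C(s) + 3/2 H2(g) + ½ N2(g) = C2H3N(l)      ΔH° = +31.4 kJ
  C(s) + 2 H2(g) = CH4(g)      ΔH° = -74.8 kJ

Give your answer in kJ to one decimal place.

equation 1 reversed and × 2: (-2)·(+135.1) = -270.2 kJ
equation 2: not needed.
equation 3 reversed: -31.4 kJ
equation 4 reversed and × 2: (-2)·(-74.8) = +149.6 kJ
ΔH° = (-270.2) + (-31.4) + (+149.6) = -152.0 kJ

ΔH° = -152.0 kJ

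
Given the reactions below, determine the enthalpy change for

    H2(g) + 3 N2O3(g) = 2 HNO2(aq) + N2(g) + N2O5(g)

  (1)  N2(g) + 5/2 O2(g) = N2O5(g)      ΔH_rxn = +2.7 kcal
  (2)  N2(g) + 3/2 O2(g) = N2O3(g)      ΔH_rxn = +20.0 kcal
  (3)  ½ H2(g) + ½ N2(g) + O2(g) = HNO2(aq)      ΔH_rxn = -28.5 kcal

(1) as written: +2.7 kcal
(2) reversed and × 3: (-3)·(+20.0) = -60.0 kcal
(3) × 2: (2)·(-28.5) = -57.0 kcal
ΔH_rxn = (+2.7) + (-60.0) + (-57.0) = -114.3 kcal

ΔH_rxn = -114.3 kcal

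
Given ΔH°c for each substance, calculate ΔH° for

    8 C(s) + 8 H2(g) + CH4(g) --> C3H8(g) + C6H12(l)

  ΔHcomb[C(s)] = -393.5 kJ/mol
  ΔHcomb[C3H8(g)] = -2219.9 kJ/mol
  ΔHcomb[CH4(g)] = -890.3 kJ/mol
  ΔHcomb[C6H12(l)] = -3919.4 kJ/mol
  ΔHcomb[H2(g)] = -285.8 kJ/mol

With combustion enthalpies, reactants minus products:
= [8·(-393.5) + 8·(-285.8) + 1·(-890.3)] − [1·(-2219.9) + 1·(-3919.4)]
= -185.4 kJ/mol

ΔH° = -185.4 kJ/mol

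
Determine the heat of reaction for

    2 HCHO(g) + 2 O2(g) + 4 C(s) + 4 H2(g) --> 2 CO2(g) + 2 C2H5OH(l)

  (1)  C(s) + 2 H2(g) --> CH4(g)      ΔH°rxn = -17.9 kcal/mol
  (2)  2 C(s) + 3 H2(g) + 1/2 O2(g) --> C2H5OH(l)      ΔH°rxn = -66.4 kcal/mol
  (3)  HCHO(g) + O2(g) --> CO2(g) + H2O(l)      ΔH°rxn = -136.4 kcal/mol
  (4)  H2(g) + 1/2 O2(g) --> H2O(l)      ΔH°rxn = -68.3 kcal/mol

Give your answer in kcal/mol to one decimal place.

(1): not needed.
(2) × 2: (2)·(-66.4) = -132.8 kcal/mol
(3) × 2: (2)·(-136.4) = -272.8 kcal/mol
(4) reversed and × 2: (-2)·(-68.3) = +136.6 kcal/mol
Summing the manipulated equations, ΔH°rxn = (-132.8) + (-272.8) + (+136.6) = -269.0 kcal/mol

ΔH°rxn = -269.0 kcal/mol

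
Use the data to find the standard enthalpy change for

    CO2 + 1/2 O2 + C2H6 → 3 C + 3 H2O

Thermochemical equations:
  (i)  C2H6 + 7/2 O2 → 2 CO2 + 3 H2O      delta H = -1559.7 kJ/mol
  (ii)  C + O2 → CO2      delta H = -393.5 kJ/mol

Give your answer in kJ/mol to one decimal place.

(i) as written: -1559.7 kJ/mol
(ii) reversed and × 3: (-3)·(-393.5) = +1180.5 kJ/mol
Summing the manipulated equations, delta H = (-1559.7) + (+1180.5) = -379.2 kJ/mol

delta H = -379.2 kJ/mol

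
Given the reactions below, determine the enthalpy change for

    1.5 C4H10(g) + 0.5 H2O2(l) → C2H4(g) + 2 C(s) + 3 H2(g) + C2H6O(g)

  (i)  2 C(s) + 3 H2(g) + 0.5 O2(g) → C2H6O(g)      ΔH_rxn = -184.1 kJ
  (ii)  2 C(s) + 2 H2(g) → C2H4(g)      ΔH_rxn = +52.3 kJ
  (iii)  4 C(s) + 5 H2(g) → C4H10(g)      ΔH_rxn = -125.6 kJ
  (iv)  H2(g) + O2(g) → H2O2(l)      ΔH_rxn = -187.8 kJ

(i) as written: -184.1 kJ
(ii) as written: +52.3 kJ
(iii) reversed and × 3/2: (-3/2)·(-125.6) = +188.4 kJ
(iv) reversed and × 1/2: (-1/2)·(-187.8) = +93.9 kJ
Since enthalpy is a state function, ΔH_rxn = (1)·(-184.1) + (1)·(+52.3) + (-3/2)·(-125.6) + (-1/2)·(-187.8) = 150.5 kJ

ΔH_rxn = 150.5 kJ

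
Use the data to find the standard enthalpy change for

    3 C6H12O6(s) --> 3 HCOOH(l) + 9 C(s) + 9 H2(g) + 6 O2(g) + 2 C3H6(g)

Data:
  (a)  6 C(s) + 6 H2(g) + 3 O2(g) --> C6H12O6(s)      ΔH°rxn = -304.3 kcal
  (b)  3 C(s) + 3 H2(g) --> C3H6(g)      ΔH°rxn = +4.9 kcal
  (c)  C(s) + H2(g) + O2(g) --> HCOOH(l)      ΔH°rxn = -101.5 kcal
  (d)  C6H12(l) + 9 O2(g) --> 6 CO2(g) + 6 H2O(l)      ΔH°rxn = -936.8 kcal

ΔH°rxn = 618.2 kcal

(a) reversed and × 3 (C6H12O6(s) must end up as a reactant; scale by 3 for the 3 C6H12O6(s)): (-3)·(-304.3) = +912.9 kcal
(b) × 2 (×2 to match 2 C3H6(g) in the target): (2)·(+4.9) = +9.8 kcal
(c) × 3 (scale by 3 for the 3 HCOOH(l)): (3)·(-101.5) = -304.5 kcal
(d): not needed (H2O(l) appears nowhere else).
By Hess's law, ΔH°rxn = (+912.9) + (+9.8) + (-304.5) = 618.2 kcal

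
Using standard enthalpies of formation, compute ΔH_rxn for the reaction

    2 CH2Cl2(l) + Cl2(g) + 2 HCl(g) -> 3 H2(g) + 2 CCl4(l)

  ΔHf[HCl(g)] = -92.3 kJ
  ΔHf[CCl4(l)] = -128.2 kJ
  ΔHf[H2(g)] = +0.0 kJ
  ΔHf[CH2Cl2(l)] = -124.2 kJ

ΔH_rxn = 176.6 kJ

Products: 3·(+0.0) + 2·(-128.2) = -256.4
Reactants: 2·(-124.2) + 1·(+0.0) + 2·(-92.3) = -433.0
ΔH_rxn = (-256.4) − (-433.0) = 176.6 kJ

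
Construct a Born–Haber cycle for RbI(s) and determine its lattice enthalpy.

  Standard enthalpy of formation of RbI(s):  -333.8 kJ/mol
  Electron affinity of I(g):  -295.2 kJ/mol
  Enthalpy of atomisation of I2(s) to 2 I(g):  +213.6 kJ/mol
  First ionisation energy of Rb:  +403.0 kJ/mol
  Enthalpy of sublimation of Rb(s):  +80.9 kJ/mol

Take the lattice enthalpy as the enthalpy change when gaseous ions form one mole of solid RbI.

ΔHf° = 1·ΔHsub + 1·(ΣIE) + 1/2·D(I2) + 1·EA + U
-333.8 = 1·(+80.9) + 1·(+403.0) + 1/2·(+213.6) + 1·(-295.2) + U
U = -333.8 − (+295.5) = -629.3 kJ/mol

U = -629.3 kJ/mol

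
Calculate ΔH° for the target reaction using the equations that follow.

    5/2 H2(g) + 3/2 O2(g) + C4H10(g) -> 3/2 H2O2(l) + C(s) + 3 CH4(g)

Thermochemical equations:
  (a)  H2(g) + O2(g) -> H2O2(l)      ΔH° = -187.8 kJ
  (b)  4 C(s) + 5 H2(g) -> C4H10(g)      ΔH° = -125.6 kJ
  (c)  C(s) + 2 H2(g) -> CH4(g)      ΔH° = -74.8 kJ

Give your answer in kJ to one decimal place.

(a) × 3/2: (3/2)·(-187.8) = -281.7 kJ
(b) reversed: +125.6 kJ
(c) × 3: (3)·(-74.8) = -224.4 kJ
Summing the manipulated equations, ΔH° = (3/2)·(-187.8) + (-1)·(-125.6) + (3)·(-74.8) = -380.5 kJ

ΔH° = -380.5 kJ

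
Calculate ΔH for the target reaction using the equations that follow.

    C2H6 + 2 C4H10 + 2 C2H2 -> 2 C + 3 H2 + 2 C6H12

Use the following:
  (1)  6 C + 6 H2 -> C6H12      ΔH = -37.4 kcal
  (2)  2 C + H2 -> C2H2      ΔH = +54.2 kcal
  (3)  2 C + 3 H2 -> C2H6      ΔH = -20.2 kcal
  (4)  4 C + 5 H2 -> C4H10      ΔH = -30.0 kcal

(1) × 2 (scale by 2 for the 2 C6H12): (2)·(-37.4) = -74.8 kcal
(2) reversed and × 2 (reverse to put C2H2 on the reactant side; ×2 to match 2 C2H2 in the target): (-2)·(+54.2) = -108.4 kcal
(3) reversed (C2H6 must end up as a reactant): +20.2 kcal
(4) reversed and × 2 (C4H10 must end up as a reactant; ×2 to match 2 C4H10 in the target): (-2)·(-30.0) = +60.0 kcal
By Hess's law, ΔH = (2)·(-37.4) + (-2)·(+54.2) + (-1)·(-20.2) + (-2)·(-30.0) = -103.0 kcal

ΔH = -103.0 kcal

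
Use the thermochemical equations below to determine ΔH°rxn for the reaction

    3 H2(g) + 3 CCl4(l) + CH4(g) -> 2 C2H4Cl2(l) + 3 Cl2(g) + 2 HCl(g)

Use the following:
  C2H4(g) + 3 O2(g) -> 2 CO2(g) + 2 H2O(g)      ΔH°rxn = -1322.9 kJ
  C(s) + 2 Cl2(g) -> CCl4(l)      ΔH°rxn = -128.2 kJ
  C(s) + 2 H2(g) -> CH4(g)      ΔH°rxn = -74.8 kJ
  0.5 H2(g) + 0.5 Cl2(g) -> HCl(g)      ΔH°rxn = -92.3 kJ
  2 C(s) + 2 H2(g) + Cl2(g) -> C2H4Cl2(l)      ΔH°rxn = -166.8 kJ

ΔH°rxn = -58.8 kJ

equation 1: not needed (O2(g) appears nowhere else).
equation 2 reversed and × 3 (CCl4(l) must end up as a reactant; scale by 3 for the 3 CCl4(l)): (-3)·(-128.2) = +384.6 kJ
equation 3 reversed (reverse to put CH4(g) on the reactant side): +74.8 kJ
equation 4 × 2 (scale by 2 for the 2 HCl(g)): (2)·(-92.3) = -184.6 kJ
equation 5 × 2 (×2 to match 2 C2H4Cl2(l) in the target): (2)·(-166.8) = -333.6 kJ
Since enthalpy is a state function, ΔH°rxn = (-3)·(-128.2) + (-1)·(-74.8) + (2)·(-92.3) + (2)·(-166.8) = -58.8 kJ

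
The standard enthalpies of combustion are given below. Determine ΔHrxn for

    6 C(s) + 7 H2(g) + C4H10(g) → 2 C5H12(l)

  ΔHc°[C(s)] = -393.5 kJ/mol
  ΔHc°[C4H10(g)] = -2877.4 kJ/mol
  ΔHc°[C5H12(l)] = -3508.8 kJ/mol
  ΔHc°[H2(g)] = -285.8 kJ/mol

ΔHrxn = -221.4 kJ/mol

Using ΔH = Σ nΔHc°(reactants) − Σ nΔHc°(products):
= [6·(-393.5) + 7·(-285.8) + 1·(-2877.4)] − [2·(-3508.8)]
= -221.4 kJ/mol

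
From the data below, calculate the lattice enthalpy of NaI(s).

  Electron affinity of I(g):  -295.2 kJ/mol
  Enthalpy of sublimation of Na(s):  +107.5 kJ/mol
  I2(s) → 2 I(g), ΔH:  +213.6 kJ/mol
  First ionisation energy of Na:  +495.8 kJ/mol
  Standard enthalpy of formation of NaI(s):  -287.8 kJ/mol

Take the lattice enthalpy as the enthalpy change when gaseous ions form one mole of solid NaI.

ΔHf° = 1·ΔHsub + 1·(ΣIE) + 1/2·D(I2) + 1·EA + U
-287.8 = 1·(+107.5) + 1·(+495.8) + 1/2·(+213.6) + 1·(-295.2) + U
U = -287.8 − (+414.9) = -702.7 kJ/mol

U = -702.7 kJ/mol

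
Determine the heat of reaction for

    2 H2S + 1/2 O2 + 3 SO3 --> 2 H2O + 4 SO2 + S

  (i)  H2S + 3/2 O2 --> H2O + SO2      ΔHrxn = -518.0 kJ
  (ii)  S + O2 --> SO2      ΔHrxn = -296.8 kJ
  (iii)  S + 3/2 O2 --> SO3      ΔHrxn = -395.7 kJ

(i) × 2 (scale by 2 for the 2 H2S): (2)·(-518.0) = -1036.0 kJ
(ii) × 2: (2)·(-296.8) = -593.6 kJ
(iii) reversed and × 3 (reverse to put SO3 on the reactant side; ×3 to match 3 SO3 in the target): (-3)·(-395.7) = +1187.1 kJ
ΔHrxn = (-1036.0) + (-593.6) + (+1187.1) = -442.5 kJ

ΔHrxn = -442.5 kJ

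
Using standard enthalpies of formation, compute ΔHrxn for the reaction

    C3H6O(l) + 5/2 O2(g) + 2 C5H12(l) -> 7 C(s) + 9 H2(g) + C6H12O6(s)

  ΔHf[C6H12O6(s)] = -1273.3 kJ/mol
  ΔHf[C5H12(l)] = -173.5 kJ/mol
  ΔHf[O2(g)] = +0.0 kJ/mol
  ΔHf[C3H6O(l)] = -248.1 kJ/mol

ΔHrxn = -678.2 kJ/mol

ΔH°rxn = Σ nΔHf°(products) − Σ nΔHf°(reactants).
Products: 7·(+0.0) + 9·(+0.0) + 1·(-1273.3) = -1273.3
Reactants: 1·(-248.1) + 5/2·(+0.0) + 2·(-173.5) = -595.1
ΔHrxn = (-1273.3) − (-595.1) = -678.2 kJ/mol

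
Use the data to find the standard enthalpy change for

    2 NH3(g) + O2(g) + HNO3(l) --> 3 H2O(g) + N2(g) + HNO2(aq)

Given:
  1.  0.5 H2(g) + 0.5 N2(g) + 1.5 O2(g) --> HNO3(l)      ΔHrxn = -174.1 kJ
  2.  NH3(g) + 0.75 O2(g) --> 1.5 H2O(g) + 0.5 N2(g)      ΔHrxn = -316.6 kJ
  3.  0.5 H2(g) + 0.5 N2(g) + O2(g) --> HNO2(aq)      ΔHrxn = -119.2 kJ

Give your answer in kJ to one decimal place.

ΔHrxn = -578.3 kJ

eq. 1 reversed: +174.1 kJ
eq. 2 × 2: (2)·(-316.6) = -633.2 kJ
eq. 3 as written: -119.2 kJ
ΔHrxn = (-1)·(-174.1) + (2)·(-316.6) + (1)·(-119.2) = -578.3 kJ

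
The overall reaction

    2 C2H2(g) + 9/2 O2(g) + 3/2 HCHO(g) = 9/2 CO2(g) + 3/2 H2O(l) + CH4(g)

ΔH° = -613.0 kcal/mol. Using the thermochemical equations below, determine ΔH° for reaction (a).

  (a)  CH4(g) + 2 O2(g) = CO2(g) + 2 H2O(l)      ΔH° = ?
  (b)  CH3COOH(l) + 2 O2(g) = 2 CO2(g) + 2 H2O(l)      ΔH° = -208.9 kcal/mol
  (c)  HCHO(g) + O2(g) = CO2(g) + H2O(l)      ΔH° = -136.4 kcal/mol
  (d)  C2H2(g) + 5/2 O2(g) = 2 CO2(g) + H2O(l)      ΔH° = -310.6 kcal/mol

ΔH° = -212.8 kcal/mol

(a) reversed: contributes −x
(b): not needed.
(c) × 3/2: (3/2)·(-136.4) = -204.6 kcal/mol
(d) × 2: (2)·(-310.6) = -621.2 kcal/mol
-613.0 = (-204.6) + (-621.2) − x
x = (-613.0 − (-825.8)) / (-1) = -212.8 kcal/mol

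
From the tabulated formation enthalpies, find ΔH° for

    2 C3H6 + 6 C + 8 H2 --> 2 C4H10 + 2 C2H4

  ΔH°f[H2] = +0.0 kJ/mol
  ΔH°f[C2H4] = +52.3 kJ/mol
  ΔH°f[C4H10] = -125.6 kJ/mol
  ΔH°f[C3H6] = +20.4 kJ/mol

Products: 2·(-125.6) + 2·(+52.3) = -146.6
Reactants: 2·(+20.4) + 6·(+0.0) + 8·(+0.0) = +40.8
ΔH° = (-146.6) − (+40.8) = -187.4 kJ/mol

ΔH° = -187.4 kJ/mol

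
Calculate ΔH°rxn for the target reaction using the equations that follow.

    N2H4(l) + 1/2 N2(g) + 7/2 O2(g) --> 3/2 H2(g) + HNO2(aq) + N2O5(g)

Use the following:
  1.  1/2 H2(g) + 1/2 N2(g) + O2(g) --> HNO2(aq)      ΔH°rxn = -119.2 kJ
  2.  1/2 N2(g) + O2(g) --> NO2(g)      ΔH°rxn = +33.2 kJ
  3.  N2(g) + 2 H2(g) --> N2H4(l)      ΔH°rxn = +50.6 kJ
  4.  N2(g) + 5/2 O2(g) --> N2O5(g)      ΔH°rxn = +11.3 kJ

ΔH°rxn = -158.5 kJ

eq. 1 as written: -119.2 kJ
eq. 2: not needed.
eq. 3 reversed: -50.6 kJ
eq. 4 as written: +11.3 kJ
By Hess's law, ΔH°rxn = (1)·(-119.2) + (-1)·(+50.6) + (1)·(+11.3) = -158.5 kJ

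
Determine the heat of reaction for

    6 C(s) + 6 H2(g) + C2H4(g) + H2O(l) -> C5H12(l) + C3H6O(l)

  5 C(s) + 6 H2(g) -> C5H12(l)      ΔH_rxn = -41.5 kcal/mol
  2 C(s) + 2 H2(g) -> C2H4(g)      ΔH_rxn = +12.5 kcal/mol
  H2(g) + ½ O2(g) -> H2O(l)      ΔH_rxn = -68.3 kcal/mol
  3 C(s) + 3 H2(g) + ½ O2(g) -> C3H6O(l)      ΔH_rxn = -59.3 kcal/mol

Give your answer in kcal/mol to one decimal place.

equation 1 as written: -41.5 kcal/mol
equation 2 reversed: -12.5 kcal/mol
equation 3 reversed: +68.3 kcal/mol
equation 4 as written: -59.3 kcal/mol
ΔH_rxn = (1)·(-41.5) + (-1)·(+12.5) + (-1)·(-68.3) + (1)·(-59.3) = -45.0 kcal/mol

ΔH_rxn = -45.0 kcal/mol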